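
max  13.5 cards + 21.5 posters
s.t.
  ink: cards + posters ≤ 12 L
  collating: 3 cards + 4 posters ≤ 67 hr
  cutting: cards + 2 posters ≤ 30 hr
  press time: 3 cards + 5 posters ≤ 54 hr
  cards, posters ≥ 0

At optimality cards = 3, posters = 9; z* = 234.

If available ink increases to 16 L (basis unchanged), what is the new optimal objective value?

Binding: ink and press time. Non-binding: collating (22 unused), cutting (9 unused).
By complementary slackness, y = 0 for the non-binding constraints.
From A_Bᵀ y = c: 1·y_ink + 3·y_press time = 13.5; 1·y_ink + 5·y_press time = 21.5.
→ y_ink = 1.5 and y_press time = 4.
Δz = y_ink·Δb = 1.5 × (4) = 6, so new z* = 234 + 6 = 240.

240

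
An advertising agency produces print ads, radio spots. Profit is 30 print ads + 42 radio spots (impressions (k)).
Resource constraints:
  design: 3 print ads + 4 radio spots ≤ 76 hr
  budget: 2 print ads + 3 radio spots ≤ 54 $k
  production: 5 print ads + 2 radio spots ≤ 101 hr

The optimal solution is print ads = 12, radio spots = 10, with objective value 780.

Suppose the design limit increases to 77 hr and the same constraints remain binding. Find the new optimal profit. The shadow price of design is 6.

786

Δb = 1, so new z* = 780 + (6)·(1) = 780 + 6 = 786.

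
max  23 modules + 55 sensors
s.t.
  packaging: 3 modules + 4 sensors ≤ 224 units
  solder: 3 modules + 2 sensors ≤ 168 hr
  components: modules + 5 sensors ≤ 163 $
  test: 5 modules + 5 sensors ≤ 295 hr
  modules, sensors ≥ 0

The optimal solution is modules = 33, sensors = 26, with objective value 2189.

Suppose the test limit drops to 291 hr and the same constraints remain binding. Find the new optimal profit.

2177

At the optimum: packaging uses 203 of 224 (slack = 21); solder uses 151 of 168 (slack = 17); components uses 163 of 163 (binding); test uses 295 of 295 (binding).
Slack constraints have shadow price 0 (complementary slackness).
The binding rows give the dual system: 1·y_components + 5·y_test = 23 and 5·y_components + 5·y_test = 55.
→ y_components = 8 and y_test = 3.
Δz = y_test·Δb = 3 × (-4) = -12, so new z* = 2189 − 12 = 2177.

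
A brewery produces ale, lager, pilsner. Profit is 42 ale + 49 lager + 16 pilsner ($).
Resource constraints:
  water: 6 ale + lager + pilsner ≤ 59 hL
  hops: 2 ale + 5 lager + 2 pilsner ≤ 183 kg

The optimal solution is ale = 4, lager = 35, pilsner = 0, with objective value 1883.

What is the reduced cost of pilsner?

-6

Both water and hops are binding at x*.
Dual feasibility on the basic columns requires 6·y_water + 2·y_hops = 42, 1·y_water + 5·y_hops = 49.
This yields shadow prices y_water = 4, y_hops = 9.
Reduced cost of pilsner: c₃ − yᵀa₃ = 16 − (4·1 + 9·2) = 16 − 22 = -6.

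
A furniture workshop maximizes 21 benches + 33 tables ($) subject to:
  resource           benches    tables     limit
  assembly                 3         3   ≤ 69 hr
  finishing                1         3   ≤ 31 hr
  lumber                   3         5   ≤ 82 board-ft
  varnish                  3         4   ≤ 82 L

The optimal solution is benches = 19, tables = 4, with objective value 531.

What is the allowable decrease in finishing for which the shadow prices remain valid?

Binding constraints: assembly, finishing. The basis is B = [[3,3],[1,3]] with det 6.
Per unit decrease in finishing, x* moves by d = (0.5, -0.5).
The basis stays optimal until tables reaches 0; allowable decrease = 8 hr.

8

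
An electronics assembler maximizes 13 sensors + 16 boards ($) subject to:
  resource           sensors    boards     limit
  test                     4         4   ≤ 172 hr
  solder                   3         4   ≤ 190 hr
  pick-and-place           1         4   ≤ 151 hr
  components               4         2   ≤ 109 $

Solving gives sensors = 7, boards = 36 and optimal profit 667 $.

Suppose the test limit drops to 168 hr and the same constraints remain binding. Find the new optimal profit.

655

Check each constraint at x*: test 172/172 (tight); solder 165/190 (slack 25); pick-and-place 151/151 (tight); components 100/109 (slack 9).
Slack constraints have shadow price 0 (complementary slackness).
Dual feasibility on the basic columns requires 4·y_test + 1·y_pick-and-place = 13, 4·y_test + 4·y_pick-and-place = 16.
Solving: y_test = 3, y_pick-and-place = 1.
Δz = y_test·Δb = 3 × (-4) = -12, so new z* = 667 − 12 = 655.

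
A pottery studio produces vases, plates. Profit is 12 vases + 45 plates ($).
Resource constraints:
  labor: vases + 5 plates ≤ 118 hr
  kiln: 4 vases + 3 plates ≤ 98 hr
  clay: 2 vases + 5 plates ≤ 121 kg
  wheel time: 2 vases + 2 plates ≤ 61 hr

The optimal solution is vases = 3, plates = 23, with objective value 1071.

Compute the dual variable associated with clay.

Binding: labor and clay. Non-binding: kiln (17 unused), wheel time (9 unused).
Since kiln, wheel time are not tight, their duals are 0.
The binding rows give the dual system: 1·y_labor + 2·y_clay = 12 and 5·y_labor + 5·y_clay = 45.
This yields shadow prices y_labor = 6, y_clay = 3.
Shadow price of clay = 3.

3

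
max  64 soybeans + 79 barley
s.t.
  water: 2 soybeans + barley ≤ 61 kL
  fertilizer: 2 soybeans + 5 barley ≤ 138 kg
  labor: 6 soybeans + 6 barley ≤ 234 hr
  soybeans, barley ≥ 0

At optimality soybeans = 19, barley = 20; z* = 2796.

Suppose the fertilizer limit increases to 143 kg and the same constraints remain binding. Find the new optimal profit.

2821

At the optimum: water uses 58 of 61 (slack = 3); fertilizer uses 138 of 138 (binding); labor uses 234 of 234 (binding).
By complementary slackness, y = 0 for the non-binding constraint.
From A_Bᵀ y = c: 2·y_fertilizer + 6·y_labor = 64; 5·y_fertilizer + 6·y_labor = 79.
This yields shadow prices y_fertilizer = 5, y_labor = 9.
Δz = y_fertilizer·Δb = 5 × (5) = 25, so new z* = 2796 + 25 = 2821.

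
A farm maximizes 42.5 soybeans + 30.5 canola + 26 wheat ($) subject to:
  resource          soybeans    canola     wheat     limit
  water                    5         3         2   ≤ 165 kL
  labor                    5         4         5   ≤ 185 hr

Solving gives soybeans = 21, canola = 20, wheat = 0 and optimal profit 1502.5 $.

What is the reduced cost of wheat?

Check each constraint at x*: water 165/165 (tight); labor 185/185 (tight).
From A_Bᵀ y = c: 5·y_water + 5·y_labor = 42.5; 3·y_water + 4·y_labor = 30.5.
This yields shadow prices y_water = 3.5, y_labor = 5.
Reduced cost of wheat: c₃ − yᵀa₃ = 26 − (3.5·2 + 5·5) = 26 − 32 = -6.

-6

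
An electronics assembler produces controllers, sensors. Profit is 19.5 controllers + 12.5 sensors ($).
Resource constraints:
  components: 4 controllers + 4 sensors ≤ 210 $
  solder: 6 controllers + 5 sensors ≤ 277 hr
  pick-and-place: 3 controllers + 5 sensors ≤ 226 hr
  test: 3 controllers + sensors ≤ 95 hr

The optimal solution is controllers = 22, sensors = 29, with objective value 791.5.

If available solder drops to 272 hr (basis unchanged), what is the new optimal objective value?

Binding: solder and test. Non-binding: components (6 unused), pick-and-place (15 unused).
Slack constraints have shadow price 0 (complementary slackness).
From A_Bᵀ y = c: 6·y_solder + 3·y_test = 19.5; 5·y_solder + 1·y_test = 12.5.
→ y_solder = 2 and y_test = 2.5.
Δz = y_solder·Δb = 2 × (-5) = -10, so new z* = 791.5 − 10 = 781.5.

781.5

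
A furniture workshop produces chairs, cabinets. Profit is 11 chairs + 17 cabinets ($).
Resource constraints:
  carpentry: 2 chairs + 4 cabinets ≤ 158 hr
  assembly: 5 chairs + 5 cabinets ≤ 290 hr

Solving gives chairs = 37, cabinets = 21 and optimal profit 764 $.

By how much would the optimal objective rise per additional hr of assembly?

1

Check each constraint at x*: carpentry 158/158 (tight); assembly 290/290 (tight).
The binding rows give the dual system: 2·y_carpentry + 5·y_assembly = 11 and 4·y_carpentry + 5·y_assembly = 17.
→ y_carpentry = 3 and y_assembly = 1.
Shadow price of assembly = 1.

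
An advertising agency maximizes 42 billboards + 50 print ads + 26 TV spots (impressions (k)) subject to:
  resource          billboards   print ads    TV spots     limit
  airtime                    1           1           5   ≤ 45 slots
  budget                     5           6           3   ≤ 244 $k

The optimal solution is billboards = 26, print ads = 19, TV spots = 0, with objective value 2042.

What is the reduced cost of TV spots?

At the optimum: airtime uses 45 of 45 (binding); budget uses 244 of 244 (binding).
Dual feasibility on the basic columns requires 1·y_airtime + 5·y_budget = 42, 1·y_airtime + 6·y_budget = 50.
→ y_airtime = 2 and y_budget = 8.
Reduced cost of TV spots: c₃ − yᵀa₃ = 26 − (2·5 + 8·3) = 26 − 34 = -8.

-8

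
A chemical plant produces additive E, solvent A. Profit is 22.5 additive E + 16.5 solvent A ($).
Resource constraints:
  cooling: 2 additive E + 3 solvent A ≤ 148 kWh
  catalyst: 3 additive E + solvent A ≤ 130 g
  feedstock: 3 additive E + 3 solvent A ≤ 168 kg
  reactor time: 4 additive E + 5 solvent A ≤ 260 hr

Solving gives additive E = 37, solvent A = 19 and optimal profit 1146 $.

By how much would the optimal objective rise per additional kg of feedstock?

Check each constraint at x*: cooling 131/148 (slack 17); catalyst 130/130 (tight); feedstock 168/168 (tight); reactor time 243/260 (slack 17).
Since cooling, reactor time are not tight, their duals are 0.
From A_Bᵀ y = c: 3·y_catalyst + 3·y_feedstock = 22.5; 1·y_catalyst + 3·y_feedstock = 16.5.
→ y_catalyst = 3 and y_feedstock = 4.5.
Shadow price of feedstock = 4.5.

4.5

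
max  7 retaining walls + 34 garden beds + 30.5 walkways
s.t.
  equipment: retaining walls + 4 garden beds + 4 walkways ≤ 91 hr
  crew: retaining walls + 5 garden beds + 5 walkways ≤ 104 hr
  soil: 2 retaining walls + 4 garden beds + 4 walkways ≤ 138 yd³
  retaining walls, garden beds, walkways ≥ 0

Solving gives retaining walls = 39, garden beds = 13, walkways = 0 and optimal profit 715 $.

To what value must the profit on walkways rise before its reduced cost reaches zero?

Binding: equipment and crew. Non-binding: soil (8 unused).
Slack constraints have shadow price 0 (complementary slackness).
Dual feasibility on the basic columns requires 1·y_equipment + 1·y_crew = 7, 4·y_equipment + 5·y_crew = 34.
→ y_equipment = 1 and y_crew = 6.
walkways enters the basis when its profit ≥ yᵀa₃ = 1·4 + 6·5 = 34.

34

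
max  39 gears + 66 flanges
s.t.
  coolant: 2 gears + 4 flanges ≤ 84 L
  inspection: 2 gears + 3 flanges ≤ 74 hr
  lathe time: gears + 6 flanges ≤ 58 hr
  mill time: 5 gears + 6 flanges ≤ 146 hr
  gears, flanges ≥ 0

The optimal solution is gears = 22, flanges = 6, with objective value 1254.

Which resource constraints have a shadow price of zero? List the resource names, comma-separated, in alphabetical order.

coolant, inspection

coolant: 68/84 (slack 16)
inspection: 62/74 (slack 12)
lathe time: 58/58 (binding)
mill time: 146/146 (binding)
By complementary slackness, a constraint with positive slack has shadow price 0 → coolant, inspection.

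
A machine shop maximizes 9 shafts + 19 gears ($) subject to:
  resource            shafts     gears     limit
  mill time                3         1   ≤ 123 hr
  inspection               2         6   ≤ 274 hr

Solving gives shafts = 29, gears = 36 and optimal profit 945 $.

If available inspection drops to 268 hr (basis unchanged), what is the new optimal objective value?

Check each constraint at x*: mill time 123/123 (tight); inspection 274/274 (tight).
The binding rows give the dual system: 3·y_mill time + 2·y_inspection = 9 and 1·y_mill time + 6·y_inspection = 19.
This yields shadow prices y_mill time = 1, y_inspection = 3.
Δz = y_inspection·Δb = 3 × (-6) = -18, so new z* = 945 − 18 = 927.

927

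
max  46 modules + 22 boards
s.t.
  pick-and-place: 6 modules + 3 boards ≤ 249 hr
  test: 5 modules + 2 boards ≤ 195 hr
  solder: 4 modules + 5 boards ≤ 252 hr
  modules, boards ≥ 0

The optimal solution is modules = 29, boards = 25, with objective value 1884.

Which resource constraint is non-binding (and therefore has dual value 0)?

pick-and-place: 249/249 (binding)
test: 195/195 (binding)
solder: 241/252 (slack 11)
By complementary slackness, a constraint with positive slack has shadow price 0 → solder.

solder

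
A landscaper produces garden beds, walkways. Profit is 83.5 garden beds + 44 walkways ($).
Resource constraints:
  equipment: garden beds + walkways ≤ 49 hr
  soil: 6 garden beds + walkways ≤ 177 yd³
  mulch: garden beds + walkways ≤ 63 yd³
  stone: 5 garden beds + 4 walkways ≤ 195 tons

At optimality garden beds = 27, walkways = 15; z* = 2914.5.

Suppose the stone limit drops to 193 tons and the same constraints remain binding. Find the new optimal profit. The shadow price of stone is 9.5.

2895.5

Δb = -2, so new z* = 2914.5 + (9.5)·(-2) = 2914.5 − 19 = 2895.5.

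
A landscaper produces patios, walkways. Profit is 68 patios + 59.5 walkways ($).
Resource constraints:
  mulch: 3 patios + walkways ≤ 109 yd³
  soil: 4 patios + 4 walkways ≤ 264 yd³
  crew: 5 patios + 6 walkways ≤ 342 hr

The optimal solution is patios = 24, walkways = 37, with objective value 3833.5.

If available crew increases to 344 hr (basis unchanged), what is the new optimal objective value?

3850.5

Binding: mulch and crew. Non-binding: soil (20 unused).
Slack constraints have shadow price 0 (complementary slackness).
The binding rows give the dual system: 3·y_mulch + 5·y_crew = 68 and 1·y_mulch + 6·y_crew = 59.5.
Solving: y_mulch = 8.5, y_crew = 8.5.
Δz = y_crew·Δb = 8.5 × (2) = 17, so new z* = 3833.5 + 17 = 3850.5.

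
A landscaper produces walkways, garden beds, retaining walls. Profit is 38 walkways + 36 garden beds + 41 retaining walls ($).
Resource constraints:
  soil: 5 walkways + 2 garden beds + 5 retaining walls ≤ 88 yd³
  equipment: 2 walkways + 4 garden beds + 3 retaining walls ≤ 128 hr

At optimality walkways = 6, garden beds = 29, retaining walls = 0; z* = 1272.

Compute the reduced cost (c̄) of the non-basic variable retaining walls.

At the optimum: soil uses 88 of 88 (binding); equipment uses 128 of 128 (binding).
The binding rows give the dual system: 5·y_soil + 2·y_equipment = 38 and 2·y_soil + 4·y_equipment = 36.
This yields shadow prices y_soil = 5, y_equipment = 6.5.
Reduced cost of retaining walls: c₃ − yᵀa₃ = 41 − (5·5 + 6.5·3) = 41 − 44.5 = -3.5.

-3.5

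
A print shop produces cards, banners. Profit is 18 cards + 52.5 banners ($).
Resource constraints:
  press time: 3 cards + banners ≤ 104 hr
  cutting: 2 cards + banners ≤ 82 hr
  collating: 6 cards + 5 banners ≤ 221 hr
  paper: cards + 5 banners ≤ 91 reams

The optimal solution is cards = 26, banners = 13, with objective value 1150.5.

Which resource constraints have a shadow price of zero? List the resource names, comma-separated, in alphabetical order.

press time: 91/104 (slack 13)
cutting: 65/82 (slack 17)
collating: 221/221 (binding)
paper: 91/91 (binding)
By complementary slackness, a constraint with positive slack has shadow price 0 → cutting, press time.

cutting, press time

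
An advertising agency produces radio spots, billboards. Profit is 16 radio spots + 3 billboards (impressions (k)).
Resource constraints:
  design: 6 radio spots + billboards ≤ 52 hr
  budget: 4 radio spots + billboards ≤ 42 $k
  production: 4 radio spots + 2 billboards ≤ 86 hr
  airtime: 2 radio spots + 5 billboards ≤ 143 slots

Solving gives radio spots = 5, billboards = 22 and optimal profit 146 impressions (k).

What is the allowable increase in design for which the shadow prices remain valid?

Binding constraints: design, budget. The basis is B = [[6,1],[4,1]] with det 2.
Per unit increase in design, x* moves by d = (0.5, -2).
The basis stays optimal until billboards reaches 0; allowable increase = 11 hr.

11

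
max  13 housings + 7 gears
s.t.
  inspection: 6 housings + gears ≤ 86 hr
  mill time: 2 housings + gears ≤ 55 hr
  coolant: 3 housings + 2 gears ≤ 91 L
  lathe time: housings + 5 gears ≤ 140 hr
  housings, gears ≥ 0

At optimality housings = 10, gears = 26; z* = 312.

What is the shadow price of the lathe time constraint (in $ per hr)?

At the optimum: inspection uses 86 of 86 (binding); mill time uses 46 of 55 (slack = 9); coolant uses 82 of 91 (slack = 9); lathe time uses 140 of 140 (binding).
Since mill time, coolant are not tight, their duals are 0.
From A_Bᵀ y = c: 6·y_inspection + 1·y_lathe time = 13; 1·y_inspection + 5·y_lathe time = 7.
This yields shadow prices y_inspection = 2, y_lathe time = 1.
Shadow price of lathe time = 1.

1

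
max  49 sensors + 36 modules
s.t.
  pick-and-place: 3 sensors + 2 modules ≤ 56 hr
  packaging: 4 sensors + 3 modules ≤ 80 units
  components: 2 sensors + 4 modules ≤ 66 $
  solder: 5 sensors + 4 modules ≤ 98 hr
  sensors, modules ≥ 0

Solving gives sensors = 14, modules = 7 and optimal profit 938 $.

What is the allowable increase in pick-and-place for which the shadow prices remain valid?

2.8

Binding constraints: pick-and-place, solder. The basis is B = [[3,2],[5,4]] with det 2.
Per unit increase in pick-and-place, x* moves by d = (2, -2.5).
The basis stays optimal until modules reaches 0; allowable increase = 2.8 hr.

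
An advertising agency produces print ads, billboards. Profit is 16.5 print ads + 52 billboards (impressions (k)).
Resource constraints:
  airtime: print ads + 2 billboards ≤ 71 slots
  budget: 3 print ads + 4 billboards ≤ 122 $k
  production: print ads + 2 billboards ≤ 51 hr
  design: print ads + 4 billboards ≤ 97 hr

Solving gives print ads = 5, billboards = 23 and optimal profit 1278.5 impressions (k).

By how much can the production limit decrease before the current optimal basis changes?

2.5

Binding constraints: production, design. The basis is B = [[1,2],[1,4]] with det 2.
Per unit decrease in production, x* moves by d = (-2, 0.5).
The basis stays optimal until print ads reaches 0; allowable decrease = 2.5 hr.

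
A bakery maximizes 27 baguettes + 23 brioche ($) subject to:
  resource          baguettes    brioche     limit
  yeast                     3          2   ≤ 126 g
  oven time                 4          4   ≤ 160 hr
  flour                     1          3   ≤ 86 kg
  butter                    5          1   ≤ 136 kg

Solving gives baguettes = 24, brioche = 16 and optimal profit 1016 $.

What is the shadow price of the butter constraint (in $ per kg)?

Binding: oven time and butter. Non-binding: yeast (22 unused), flour (14 unused).
Since yeast, flour are not tight, their duals are 0.
Dual feasibility on the basic columns requires 4·y_oven time + 5·y_butter = 27, 4·y_oven time + 1·y_butter = 23.
→ y_oven time = 5.5 and y_butter = 1.
Shadow price of butter = 1.

1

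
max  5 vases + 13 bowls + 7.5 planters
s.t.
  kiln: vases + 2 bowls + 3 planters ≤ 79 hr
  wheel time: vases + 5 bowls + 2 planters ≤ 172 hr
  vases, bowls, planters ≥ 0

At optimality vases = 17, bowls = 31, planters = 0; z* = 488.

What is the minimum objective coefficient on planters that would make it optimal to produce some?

At the optimum: kiln uses 79 of 79 (binding); wheel time uses 172 of 172 (binding).
Dual feasibility on the basic columns requires 1·y_kiln + 1·y_wheel time = 5, 2·y_kiln + 5·y_wheel time = 13.
This yields shadow prices y_kiln = 4, y_wheel time = 1.
planters enters the basis when its profit ≥ yᵀa₃ = 4·3 + 1·2 = 14.

14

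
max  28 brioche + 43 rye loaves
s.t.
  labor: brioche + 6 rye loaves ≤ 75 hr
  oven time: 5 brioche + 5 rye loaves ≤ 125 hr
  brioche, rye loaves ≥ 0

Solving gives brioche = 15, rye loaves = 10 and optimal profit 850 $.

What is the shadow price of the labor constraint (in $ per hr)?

3

Check each constraint at x*: labor 75/75 (tight); oven time 125/125 (tight).
The binding rows give the dual system: 1·y_labor + 5·y_oven time = 28 and 6·y_labor + 5·y_oven time = 43.
This yields shadow prices y_labor = 3, y_oven time = 5.
Shadow price of labor = 3.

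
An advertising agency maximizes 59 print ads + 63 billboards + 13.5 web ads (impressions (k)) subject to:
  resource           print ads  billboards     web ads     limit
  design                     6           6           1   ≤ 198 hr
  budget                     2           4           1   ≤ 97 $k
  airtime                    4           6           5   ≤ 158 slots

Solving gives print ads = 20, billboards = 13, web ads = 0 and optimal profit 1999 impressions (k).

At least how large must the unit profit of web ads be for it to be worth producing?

18.5

At the optimum: design uses 198 of 198 (binding); budget uses 92 of 97 (slack = 5); airtime uses 158 of 158 (binding).
Since budget is not tight, its dual is 0.
Dual feasibility on the basic columns requires 6·y_design + 4·y_airtime = 59, 6·y_design + 6·y_airtime = 63.
→ y_design = 8.5 and y_airtime = 2.
web ads enters the basis when its profit ≥ yᵀa₃ = 8.5·1 + 2·5 = 18.5.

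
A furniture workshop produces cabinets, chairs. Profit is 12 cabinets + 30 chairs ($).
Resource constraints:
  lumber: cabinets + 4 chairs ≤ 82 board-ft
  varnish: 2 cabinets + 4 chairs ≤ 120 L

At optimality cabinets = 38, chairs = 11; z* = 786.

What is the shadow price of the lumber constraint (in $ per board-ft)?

Check each constraint at x*: lumber 82/82 (tight); varnish 120/120 (tight).
The binding rows give the dual system: 1·y_lumber + 2·y_varnish = 12 and 4·y_lumber + 4·y_varnish = 30.
→ y_lumber = 3 and y_varnish = 4.5.
Shadow price of lumber = 3.

3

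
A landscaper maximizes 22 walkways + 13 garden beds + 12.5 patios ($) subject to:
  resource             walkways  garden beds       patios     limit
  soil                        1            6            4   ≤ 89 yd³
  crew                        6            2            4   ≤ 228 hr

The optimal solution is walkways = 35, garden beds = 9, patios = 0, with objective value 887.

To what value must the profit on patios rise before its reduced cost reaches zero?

18

Both soil and crew are binding at x*.
From A_Bᵀ y = c: 1·y_soil + 6·y_crew = 22; 6·y_soil + 2·y_crew = 13.
→ y_soil = 1 and y_crew = 3.5.
patios enters the basis when its profit ≥ yᵀa₃ = 1·4 + 3.5·4 = 18.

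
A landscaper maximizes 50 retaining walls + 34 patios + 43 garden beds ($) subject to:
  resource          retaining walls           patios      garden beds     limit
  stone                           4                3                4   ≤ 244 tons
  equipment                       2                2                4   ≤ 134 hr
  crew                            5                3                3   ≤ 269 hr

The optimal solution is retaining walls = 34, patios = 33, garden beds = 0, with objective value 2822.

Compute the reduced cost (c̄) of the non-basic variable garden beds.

At the optimum: stone uses 235 of 244 (slack = 9); equipment uses 134 of 134 (binding); crew uses 269 of 269 (binding).
By complementary slackness, y = 0 for the non-binding constraint.
The binding rows give the dual system: 2·y_equipment + 5·y_crew = 50 and 2·y_equipment + 3·y_crew = 34.
→ y_equipment = 5 and y_crew = 8.
Reduced cost of garden beds: c₃ − yᵀa₃ = 43 − (5·4 + 8·3) = 43 − 44 = -1.

-1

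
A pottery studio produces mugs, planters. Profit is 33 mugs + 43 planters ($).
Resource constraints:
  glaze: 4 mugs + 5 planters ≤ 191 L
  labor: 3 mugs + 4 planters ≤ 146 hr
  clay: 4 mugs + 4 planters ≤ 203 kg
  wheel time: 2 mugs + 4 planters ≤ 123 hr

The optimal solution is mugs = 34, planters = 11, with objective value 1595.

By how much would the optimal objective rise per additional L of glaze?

Check each constraint at x*: glaze 191/191 (tight); labor 146/146 (tight); clay 180/203 (slack 23); wheel time 112/123 (slack 11).
Since clay, wheel time are not tight, their duals are 0.
Dual feasibility on the basic columns requires 4·y_glaze + 3·y_labor = 33, 5·y_glaze + 4·y_labor = 43.
→ y_glaze = 3 and y_labor = 7.
Shadow price of glaze = 3.

3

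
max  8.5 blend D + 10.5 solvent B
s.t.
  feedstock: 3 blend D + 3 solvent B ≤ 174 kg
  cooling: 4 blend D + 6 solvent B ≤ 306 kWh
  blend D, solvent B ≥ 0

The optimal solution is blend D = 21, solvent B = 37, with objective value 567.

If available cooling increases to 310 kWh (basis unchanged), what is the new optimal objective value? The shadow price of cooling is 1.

571

Δb = 4, so new z* = 567 + (1)·(4) = 567 + 4 = 571.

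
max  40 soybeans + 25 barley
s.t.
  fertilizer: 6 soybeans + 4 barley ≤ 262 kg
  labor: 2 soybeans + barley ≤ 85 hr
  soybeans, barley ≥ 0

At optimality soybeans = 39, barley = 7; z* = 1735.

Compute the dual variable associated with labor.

5

At the optimum: fertilizer uses 262 of 262 (binding); labor uses 85 of 85 (binding).
The binding rows give the dual system: 6·y_fertilizer + 2·y_labor = 40 and 4·y_fertilizer + 1·y_labor = 25.
This yields shadow prices y_fertilizer = 5, y_labor = 5.
Shadow price of labor = 5.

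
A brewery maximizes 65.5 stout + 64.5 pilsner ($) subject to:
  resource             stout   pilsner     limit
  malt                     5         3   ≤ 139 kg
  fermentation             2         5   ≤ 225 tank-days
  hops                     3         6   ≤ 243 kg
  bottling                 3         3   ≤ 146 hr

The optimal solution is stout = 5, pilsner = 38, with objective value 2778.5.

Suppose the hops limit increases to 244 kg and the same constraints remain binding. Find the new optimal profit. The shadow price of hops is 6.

2784.5

Δb = 1, so new z* = 2778.5 + (6)·(1) = 2778.5 + 6 = 2784.5.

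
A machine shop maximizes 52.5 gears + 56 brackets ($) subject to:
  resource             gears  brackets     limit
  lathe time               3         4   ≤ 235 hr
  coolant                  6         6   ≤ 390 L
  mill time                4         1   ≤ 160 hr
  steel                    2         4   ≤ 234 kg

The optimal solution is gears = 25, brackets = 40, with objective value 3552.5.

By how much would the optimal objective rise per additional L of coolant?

Binding: lathe time and coolant. Non-binding: mill time (20 unused), steel (24 unused).
Slack constraints have shadow price 0 (complementary slackness).
From A_Bᵀ y = c: 3·y_lathe time + 6·y_coolant = 52.5; 4·y_lathe time + 6·y_coolant = 56.
This yields shadow prices y_lathe time = 3.5, y_coolant = 7.
Shadow price of coolant = 7.

7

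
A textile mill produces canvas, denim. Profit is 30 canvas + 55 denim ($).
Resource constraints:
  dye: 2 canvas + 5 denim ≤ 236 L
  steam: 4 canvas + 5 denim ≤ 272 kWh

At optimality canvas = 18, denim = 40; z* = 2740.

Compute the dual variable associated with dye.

7

Check each constraint at x*: dye 236/236 (tight); steam 272/272 (tight).
From A_Bᵀ y = c: 2·y_dye + 4·y_steam = 30; 5·y_dye + 5·y_steam = 55.
→ y_dye = 7 and y_steam = 4.
Shadow price of dye = 7.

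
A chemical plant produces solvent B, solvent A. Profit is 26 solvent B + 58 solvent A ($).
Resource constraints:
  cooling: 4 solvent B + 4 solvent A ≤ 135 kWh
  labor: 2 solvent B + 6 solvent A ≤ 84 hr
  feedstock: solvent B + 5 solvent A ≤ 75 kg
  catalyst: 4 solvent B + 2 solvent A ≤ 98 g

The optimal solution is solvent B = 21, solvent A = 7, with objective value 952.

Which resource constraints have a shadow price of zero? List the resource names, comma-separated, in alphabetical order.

cooling: 112/135 (slack 23)
labor: 84/84 (binding)
feedstock: 56/75 (slack 19)
catalyst: 98/98 (binding)
By complementary slackness, a constraint with positive slack has shadow price 0 → cooling, feedstock.

cooling, feedstock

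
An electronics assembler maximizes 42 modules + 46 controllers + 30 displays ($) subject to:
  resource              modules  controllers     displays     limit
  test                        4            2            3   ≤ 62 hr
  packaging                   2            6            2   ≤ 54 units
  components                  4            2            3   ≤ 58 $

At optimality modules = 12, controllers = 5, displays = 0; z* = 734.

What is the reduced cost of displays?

-4

At the optimum: test uses 58 of 62 (slack = 4); packaging uses 54 of 54 (binding); components uses 58 of 58 (binding).
Slack constraints have shadow price 0 (complementary slackness).
Dual feasibility on the basic columns requires 2·y_packaging + 4·y_components = 42, 6·y_packaging + 2·y_components = 46.
This yields shadow prices y_packaging = 5, y_components = 8.
Reduced cost of displays: c₃ − yᵀa₃ = 30 − (5·2 + 8·3) = 30 − 34 = -4.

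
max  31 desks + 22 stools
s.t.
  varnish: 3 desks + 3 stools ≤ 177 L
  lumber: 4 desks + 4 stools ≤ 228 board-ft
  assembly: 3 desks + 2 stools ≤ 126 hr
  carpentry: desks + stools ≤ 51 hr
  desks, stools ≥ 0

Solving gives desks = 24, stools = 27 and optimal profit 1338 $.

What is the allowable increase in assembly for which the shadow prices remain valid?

27

Binding constraints: assembly, carpentry. The basis is B = [[3,2],[1,1]] with det 1.
Per unit increase in assembly, x* moves by d = (1, -1).
The basis stays optimal until stools reaches 0; allowable increase = 27 hr.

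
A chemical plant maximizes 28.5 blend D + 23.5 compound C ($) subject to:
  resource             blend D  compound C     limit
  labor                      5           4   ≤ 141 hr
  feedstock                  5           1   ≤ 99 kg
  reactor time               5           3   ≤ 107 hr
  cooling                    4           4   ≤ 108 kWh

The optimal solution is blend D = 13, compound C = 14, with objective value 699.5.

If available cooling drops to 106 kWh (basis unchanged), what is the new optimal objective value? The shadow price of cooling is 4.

691.5

Δb = -2, so new z* = 699.5 + (4)·(-2) = 699.5 − 8 = 691.5.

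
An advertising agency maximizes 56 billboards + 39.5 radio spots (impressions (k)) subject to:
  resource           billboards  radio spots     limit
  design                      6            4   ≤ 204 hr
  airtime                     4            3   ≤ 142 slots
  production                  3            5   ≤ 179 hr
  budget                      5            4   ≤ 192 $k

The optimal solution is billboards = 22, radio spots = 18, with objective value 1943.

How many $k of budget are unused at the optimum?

10

budget used = 5·22 + 4·18 = 182; slack = 192 − 182 = 10.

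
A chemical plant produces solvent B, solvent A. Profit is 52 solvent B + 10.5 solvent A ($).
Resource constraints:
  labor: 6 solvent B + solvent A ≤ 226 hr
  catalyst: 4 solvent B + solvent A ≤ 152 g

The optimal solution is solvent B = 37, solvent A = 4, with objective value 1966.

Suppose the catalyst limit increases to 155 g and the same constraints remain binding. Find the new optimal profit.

Check each constraint at x*: labor 226/226 (tight); catalyst 152/152 (tight).
The binding rows give the dual system: 6·y_labor + 4·y_catalyst = 52 and 1·y_labor + 1·y_catalyst = 10.5.
Solving: y_labor = 5, y_catalyst = 5.5.
Δz = y_catalyst·Δb = 5.5 × (3) = 16.5, so new z* = 1966 + 16.5 = 1982.5.

1982.5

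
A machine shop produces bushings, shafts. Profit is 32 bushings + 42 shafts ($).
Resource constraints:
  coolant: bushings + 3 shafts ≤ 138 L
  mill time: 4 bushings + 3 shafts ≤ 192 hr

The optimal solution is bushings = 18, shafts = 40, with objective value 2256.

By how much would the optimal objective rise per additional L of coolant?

8

Check each constraint at x*: coolant 138/138 (tight); mill time 192/192 (tight).
Dual feasibility on the basic columns requires 1·y_coolant + 4·y_mill time = 32, 3·y_coolant + 3·y_mill time = 42.
→ y_coolant = 8 and y_mill time = 6.
Shadow price of coolant = 8.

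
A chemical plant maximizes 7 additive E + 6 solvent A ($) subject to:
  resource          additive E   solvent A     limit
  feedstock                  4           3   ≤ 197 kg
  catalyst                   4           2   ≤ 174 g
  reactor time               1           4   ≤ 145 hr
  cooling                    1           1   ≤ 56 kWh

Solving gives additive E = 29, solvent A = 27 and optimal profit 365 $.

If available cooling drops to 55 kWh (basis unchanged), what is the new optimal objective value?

362

At the optimum: feedstock uses 197 of 197 (binding); catalyst uses 170 of 174 (slack = 4); reactor time uses 137 of 145 (slack = 8); cooling uses 56 of 56 (binding).
Since catalyst, reactor time are not tight, their duals are 0.
The binding rows give the dual system: 4·y_feedstock + 1·y_cooling = 7 and 3·y_feedstock + 1·y_cooling = 6.
This yields shadow prices y_feedstock = 1, y_cooling = 3.
Δz = y_cooling·Δb = 3 × (-1) = -3, so new z* = 365 − 3 = 362.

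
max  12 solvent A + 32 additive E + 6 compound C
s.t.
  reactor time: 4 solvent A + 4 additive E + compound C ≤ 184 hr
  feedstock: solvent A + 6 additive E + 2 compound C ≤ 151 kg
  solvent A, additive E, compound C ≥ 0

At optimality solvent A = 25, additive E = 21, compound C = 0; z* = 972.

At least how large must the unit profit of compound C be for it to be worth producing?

Check each constraint at x*: reactor time 184/184 (tight); feedstock 151/151 (tight).
Dual feasibility on the basic columns requires 4·y_reactor time + 1·y_feedstock = 12, 4·y_reactor time + 6·y_feedstock = 32.
→ y_reactor time = 2 and y_feedstock = 4.
compound C enters the basis when its profit ≥ yᵀa₃ = 2·1 + 4·2 = 10.

10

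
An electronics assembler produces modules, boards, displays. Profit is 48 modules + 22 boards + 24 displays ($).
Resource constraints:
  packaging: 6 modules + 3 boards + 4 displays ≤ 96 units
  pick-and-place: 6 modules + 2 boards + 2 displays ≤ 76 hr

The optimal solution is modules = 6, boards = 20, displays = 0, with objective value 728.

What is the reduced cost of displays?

-4

Check each constraint at x*: packaging 96/96 (tight); pick-and-place 76/76 (tight).
From A_Bᵀ y = c: 6·y_packaging + 6·y_pick-and-place = 48; 3·y_packaging + 2·y_pick-and-place = 22.
This yields shadow prices y_packaging = 6, y_pick-and-place = 2.
Reduced cost of displays: c₃ − yᵀa₃ = 24 − (6·4 + 2·2) = 24 − 28 = -4.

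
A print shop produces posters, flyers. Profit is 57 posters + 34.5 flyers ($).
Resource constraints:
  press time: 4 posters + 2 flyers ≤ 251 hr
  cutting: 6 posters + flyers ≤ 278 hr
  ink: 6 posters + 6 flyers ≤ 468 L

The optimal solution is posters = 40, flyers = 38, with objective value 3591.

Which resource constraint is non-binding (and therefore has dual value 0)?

press time

press time: 236/251 (slack 15)
cutting: 278/278 (binding)
ink: 468/468 (binding)
By complementary slackness, a constraint with positive slack has shadow price 0 → press time.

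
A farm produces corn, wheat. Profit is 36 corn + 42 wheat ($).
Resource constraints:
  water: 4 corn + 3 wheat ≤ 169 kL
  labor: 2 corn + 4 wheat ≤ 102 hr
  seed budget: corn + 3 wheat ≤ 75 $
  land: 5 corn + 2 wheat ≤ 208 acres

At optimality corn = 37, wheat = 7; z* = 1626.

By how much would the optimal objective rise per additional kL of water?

6

Check each constraint at x*: water 169/169 (tight); labor 102/102 (tight); seed budget 58/75 (slack 17); land 199/208 (slack 9).
By complementary slackness, y = 0 for the non-binding constraints.
Dual feasibility on the basic columns requires 4·y_water + 2·y_labor = 36, 3·y_water + 4·y_labor = 42.
This yields shadow prices y_water = 6, y_labor = 6.
Shadow price of water = 6.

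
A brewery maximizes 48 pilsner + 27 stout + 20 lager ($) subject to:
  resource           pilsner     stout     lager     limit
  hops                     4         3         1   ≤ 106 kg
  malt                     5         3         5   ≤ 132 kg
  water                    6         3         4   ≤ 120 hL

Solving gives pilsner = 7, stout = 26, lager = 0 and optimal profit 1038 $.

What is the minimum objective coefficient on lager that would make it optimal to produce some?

At the optimum: hops uses 106 of 106 (binding); malt uses 113 of 132 (slack = 19); water uses 120 of 120 (binding).
By complementary slackness, y = 0 for the non-binding constraint.
The binding rows give the dual system: 4·y_hops + 6·y_water = 48 and 3·y_hops + 3·y_water = 27.
→ y_hops = 3 and y_water = 6.
lager enters the basis when its profit ≥ yᵀa₃ = 3·1 + 6·4 = 27.

27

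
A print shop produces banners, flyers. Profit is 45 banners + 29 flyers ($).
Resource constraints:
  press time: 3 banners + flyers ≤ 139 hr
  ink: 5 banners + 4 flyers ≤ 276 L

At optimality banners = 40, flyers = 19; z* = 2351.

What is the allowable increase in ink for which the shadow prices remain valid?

280

Binding constraints: press time, ink. The basis is B = [[3,1],[5,4]] with det 7.
Per unit increase in ink, x* moves by d = (-0.1429, 0.4286).
The basis stays optimal until banners reaches 0; allowable increase = 280 L.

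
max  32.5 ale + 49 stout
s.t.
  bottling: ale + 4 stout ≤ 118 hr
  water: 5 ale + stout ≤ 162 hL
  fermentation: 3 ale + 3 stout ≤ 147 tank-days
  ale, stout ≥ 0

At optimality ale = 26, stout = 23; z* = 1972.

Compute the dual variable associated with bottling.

At the optimum: bottling uses 118 of 118 (binding); water uses 153 of 162 (slack = 9); fermentation uses 147 of 147 (binding).
By complementary slackness, y = 0 for the non-binding constraint.
Dual feasibility on the basic columns requires 1·y_bottling + 3·y_fermentation = 32.5, 4·y_bottling + 3·y_fermentation = 49.
This yields shadow prices y_bottling = 5.5, y_fermentation = 9.
Shadow price of bottling = 5.5.

5.5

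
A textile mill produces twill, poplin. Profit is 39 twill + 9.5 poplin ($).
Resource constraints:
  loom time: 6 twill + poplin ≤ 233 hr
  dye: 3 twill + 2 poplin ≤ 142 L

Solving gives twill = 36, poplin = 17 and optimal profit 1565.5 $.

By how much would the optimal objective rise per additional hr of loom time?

Check each constraint at x*: loom time 233/233 (tight); dye 142/142 (tight).
Dual feasibility on the basic columns requires 6·y_loom time + 3·y_dye = 39, 1·y_loom time + 2·y_dye = 9.5.
This yields shadow prices y_loom time = 5.5, y_dye = 2.
Shadow price of loom time = 5.5.

5.5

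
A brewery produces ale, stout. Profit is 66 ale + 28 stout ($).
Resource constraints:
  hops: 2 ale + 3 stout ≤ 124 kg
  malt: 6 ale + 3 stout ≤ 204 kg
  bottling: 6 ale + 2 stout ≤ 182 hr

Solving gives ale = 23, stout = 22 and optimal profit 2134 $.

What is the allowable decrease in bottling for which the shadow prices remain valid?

Binding constraints: malt, bottling. The basis is B = [[6,3],[6,2]] with det -6.
Per unit decrease in bottling, x* moves by d = (-0.5, 1).
The basis stays optimal until hops becomes binding; allowable decrease = 6 hr.

6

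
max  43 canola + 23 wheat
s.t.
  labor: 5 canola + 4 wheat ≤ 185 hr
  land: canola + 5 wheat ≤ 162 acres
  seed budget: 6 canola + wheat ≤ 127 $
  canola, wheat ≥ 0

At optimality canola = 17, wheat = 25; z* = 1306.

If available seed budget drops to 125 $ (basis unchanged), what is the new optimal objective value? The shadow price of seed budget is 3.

1300

Δb = -2, so new z* = 1306 + (3)·(-2) = 1306 − 6 = 1300.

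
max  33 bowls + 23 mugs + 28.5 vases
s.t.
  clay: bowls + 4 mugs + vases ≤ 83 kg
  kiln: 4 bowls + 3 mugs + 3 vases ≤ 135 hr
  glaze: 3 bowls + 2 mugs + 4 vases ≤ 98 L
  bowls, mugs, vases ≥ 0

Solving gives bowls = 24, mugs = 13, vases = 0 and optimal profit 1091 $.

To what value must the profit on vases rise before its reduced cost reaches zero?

37

Binding: kiln and glaze. Non-binding: clay (7 unused).
Since clay is not tight, its dual is 0.
The binding rows give the dual system: 4·y_kiln + 3·y_glaze = 33 and 3·y_kiln + 2·y_glaze = 23.
This yields shadow prices y_kiln = 3, y_glaze = 7.
vases enters the basis when its profit ≥ yᵀa₃ = 3·3 + 7·4 = 37.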